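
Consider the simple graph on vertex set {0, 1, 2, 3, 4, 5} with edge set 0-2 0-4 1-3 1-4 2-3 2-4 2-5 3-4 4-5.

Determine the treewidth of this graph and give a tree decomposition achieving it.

Each bag holds 3 vertices, so the decomposition has width 2, which upper-bounds the treewidth. Conversely, {1, 3, 4} is a clique of size 3, and the vertices of any clique must share a bag in every tree decomposition; so some bag has ≥ 3 vertices and tw(G) ≥ 2. Combining the bounds, tw(G) = 2.

Treewidth 2.
One optimal decomposition is:
Bags: B1 = {2, 3, 4}  B2 = {0, 2, 4}  B3 = {1, 3, 4}  B4 = {2, 4, 5}
Tree: B1–B2, B1–B3, B2–B4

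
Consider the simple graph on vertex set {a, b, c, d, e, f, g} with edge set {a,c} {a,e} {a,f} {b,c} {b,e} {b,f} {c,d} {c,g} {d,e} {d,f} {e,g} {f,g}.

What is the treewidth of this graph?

A width-3 tree decomposition is:
Bags: B1 = {b, c, e, f}  B2 = {c, d, e, f}  B3 = {c, e, f, g}  B4 = {a, c, e, f}
Tree: B1–B2, B2–B3, B3–B4
Each bag holds 4 vertices, so the decomposition has width 3, which upper-bounds the treewidth. For the lower bound: the 4 vertex sets {b,e}, {d,f}, {c}, {g} are disjoint, each induces a connected subgraph, and every pair is joined by at least one edge of G. Contracting each set to a single vertex therefore yields K_{4} as a minor, and since treewidth is minor-monotone, tw(G) ≥ tw(K_{4}) = 3. The upper and lower bounds meet at 3, so that is the treewidth.

3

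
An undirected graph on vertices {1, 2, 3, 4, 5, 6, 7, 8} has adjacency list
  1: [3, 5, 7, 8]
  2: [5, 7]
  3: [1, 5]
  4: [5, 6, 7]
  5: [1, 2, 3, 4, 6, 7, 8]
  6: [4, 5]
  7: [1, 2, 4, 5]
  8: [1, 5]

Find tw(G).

A width-2 tree decomposition is:
Bags: B1 = {1, 5, 7}  B2 = {2, 5, 7}  B3 = {4, 5, 7}  B4 = {4, 5, 6}  B5 = {1, 5, 8}  B6 = {1, 3, 5}
Tree: B1–B2, B1–B3, B3–B4, B1–B5, B5–B6
The largest bag has 3 vertices, giving width 2; this decomposition certifies tw(G) ≤ 2. Conversely, {1, 5, 8} is a clique of size 3, and the vertices of any clique must share a bag in every tree decomposition; so some bag has ≥ 3 vertices and tw(G) ≥ 2. The upper and lower bounds meet at 2, so that is the treewidth.

2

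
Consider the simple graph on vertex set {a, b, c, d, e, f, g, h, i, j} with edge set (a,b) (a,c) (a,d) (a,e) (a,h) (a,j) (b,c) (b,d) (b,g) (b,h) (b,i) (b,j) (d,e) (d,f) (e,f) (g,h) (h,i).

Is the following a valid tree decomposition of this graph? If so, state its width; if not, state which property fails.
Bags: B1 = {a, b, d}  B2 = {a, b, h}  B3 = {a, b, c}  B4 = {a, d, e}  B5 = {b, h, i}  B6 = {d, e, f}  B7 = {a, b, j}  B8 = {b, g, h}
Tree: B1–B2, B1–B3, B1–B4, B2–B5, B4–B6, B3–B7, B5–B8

Yes; width 2.

Every vertex of G appears in some bag (union = {a, b, c, d, e, f, g, h, i, j}); every edge is covered by a bag; and for each vertex v the set of bags containing v is connected in the bag tree. The decomposition is therefore valid. The largest bag has 3 vertices, so the width is 2.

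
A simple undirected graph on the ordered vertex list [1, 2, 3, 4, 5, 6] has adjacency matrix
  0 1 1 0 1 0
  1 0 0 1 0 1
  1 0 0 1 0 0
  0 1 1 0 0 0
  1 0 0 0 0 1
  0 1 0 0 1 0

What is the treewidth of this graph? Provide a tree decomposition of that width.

Treewidth 2.
One such decomposition:
Bags: B1 = {1, 3, 4}  B2 = {1, 2, 4}  B3 = {1, 2, 5}  B4 = {2, 5, 6}
Tree: B1–B2, B2–B3, B3–B4

Every bag has size at most 3, so the width is 3 − 1 = 2 and tw(G) ≤ 2. The edges 3–4–2–1–3 form a cycle, so G is not a tree and its treewidth is at least 2. The upper and lower bounds meet at 2, so that is the treewidth.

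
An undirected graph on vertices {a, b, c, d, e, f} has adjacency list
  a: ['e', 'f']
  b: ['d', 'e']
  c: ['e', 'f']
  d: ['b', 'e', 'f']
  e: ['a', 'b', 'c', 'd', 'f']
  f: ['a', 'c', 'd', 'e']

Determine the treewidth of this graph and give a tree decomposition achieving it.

Treewidth 2.
One optimal decomposition is:
Bags: B1 = {d, e, f}  B2 = {a, e, f}  B3 = {c, e, f}  B4 = {b, d, e}
Tree: B1–B2, B2–B3, B1–B4

Each bag holds 3 vertices, so the decomposition has width 2, which upper-bounds the treewidth. Conversely, {d, e, f} is a clique of size 3, and the vertices of any clique must share a bag in every tree decomposition; so some bag has ≥ 3 vertices and tw(G) ≥ 2. Combining the bounds, tw(G) = 2.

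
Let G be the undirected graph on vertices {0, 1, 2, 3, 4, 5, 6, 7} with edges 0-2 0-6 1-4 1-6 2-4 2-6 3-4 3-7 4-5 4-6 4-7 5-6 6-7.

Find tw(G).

2

A width-2 tree decomposition is:
Bags: B1 = {4, 6, 7}  B2 = {3, 4, 7}  B3 = {1, 4, 6}  B4 = {4, 5, 6}  B5 = {2, 4, 6}  B6 = {0, 2, 6}
Tree: B1–B2, B1–B3, B1–B4, B4–B5, B5–B6
Each bag holds 3 vertices, so the decomposition has width 2, which upper-bounds the treewidth. Conversely, {0, 2, 6} is a clique of size 3, and the vertices of any clique must share a bag in every tree decomposition; so some bag has ≥ 3 vertices and tw(G) ≥ 2. Hence tw(G) = 2 exactly.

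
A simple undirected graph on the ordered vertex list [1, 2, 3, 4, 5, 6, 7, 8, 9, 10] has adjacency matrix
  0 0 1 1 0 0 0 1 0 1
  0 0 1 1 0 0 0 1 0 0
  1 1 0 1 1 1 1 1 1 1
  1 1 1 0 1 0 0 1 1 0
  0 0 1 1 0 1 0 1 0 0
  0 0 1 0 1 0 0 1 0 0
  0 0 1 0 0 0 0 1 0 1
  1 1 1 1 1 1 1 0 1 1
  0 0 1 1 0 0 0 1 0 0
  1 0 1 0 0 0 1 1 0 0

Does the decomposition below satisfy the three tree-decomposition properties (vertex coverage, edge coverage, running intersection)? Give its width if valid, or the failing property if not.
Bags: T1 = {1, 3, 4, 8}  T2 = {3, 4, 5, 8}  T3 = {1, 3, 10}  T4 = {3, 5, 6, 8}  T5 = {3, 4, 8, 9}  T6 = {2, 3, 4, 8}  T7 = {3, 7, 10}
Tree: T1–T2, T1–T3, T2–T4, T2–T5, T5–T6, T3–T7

No — edge (8,10) lies in no bag.

A tree decomposition must satisfy three properties: every vertex lies in some bag; for every edge, both endpoints lie together in some bag; and for every vertex, the bags containing it form a connected subtree. Here edge (8,10) lies in no bag, so the decomposition is invalid.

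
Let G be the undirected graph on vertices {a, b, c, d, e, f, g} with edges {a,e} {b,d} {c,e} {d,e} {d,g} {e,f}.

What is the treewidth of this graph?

1

A width-1 tree decomposition is:
Bags: B1 = {a, e}  B2 = {e, f}  B3 = {d, e}  B4 = {b, d}  B5 = {d, g}  B6 = {c, e}
Tree: B1–B2, B1–B3, B3–B4, B3–B5, B1–B6
The largest bag has 2 vertices, giving width 1; this decomposition certifies tw(G) ≤ 1. G has an edge, so its treewidth is at least 1. Therefore the treewidth is 1.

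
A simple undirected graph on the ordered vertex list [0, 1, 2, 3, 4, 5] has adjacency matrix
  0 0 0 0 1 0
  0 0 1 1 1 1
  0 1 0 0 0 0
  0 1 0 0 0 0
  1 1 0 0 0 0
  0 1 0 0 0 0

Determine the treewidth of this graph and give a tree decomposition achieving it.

Treewidth 1.
One such decomposition:
Bags: B1 = {1, 3}  B2 = {1, 5}  B3 = {1, 4}  B4 = {0, 4}  B5 = {1, 2}
Tree: B1–B2, B2–B3, B3–B4, B1–B5

The largest bag has 2 vertices, giving width 1; this decomposition certifies tw(G) ≤ 1. G has an edge, so its treewidth is at least 1. Hence tw(G) = 1 exactly.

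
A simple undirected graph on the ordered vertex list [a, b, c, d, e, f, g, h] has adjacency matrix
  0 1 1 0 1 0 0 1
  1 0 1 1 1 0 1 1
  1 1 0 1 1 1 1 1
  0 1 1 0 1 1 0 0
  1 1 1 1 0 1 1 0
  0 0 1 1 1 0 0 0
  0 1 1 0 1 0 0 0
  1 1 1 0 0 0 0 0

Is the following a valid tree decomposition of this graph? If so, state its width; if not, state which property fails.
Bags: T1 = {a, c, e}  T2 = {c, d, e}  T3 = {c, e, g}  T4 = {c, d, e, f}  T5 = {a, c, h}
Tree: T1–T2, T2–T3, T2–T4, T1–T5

A tree decomposition must satisfy three properties: every vertex lies in some bag; for every edge, both endpoints lie together in some bag; and for every vertex, the bags containing it form a connected subtree. Here vertex b appears in no bag, so the decomposition is invalid.

No — vertex b appears in no bag.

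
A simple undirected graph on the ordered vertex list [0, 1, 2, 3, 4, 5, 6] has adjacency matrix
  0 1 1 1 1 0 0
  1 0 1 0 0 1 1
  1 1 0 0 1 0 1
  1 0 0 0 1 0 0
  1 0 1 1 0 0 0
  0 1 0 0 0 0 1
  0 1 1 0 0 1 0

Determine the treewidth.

2

A width-2 tree decomposition is:
Bags: B1 = {1, 2, 6}  B2 = {1, 5, 6}  B3 = {0, 1, 2}  B4 = {0, 2, 4}  B5 = {0, 3, 4}
Tree: B1–B2, B1–B3, B3–B4, B4–B5
The largest bag has 3 vertices, giving width 2; this decomposition certifies tw(G) ≤ 2. For the lower bound, the 3 vertices {0, 1, 2} are pairwise adjacent, and any tree decomposition puts a clique entirely inside one bag — forcing width ≥ 2. The upper and lower bounds meet at 2, so that is the treewidth.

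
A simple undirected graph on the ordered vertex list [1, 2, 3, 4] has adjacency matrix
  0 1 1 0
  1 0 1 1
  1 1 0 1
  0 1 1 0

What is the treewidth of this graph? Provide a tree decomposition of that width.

Treewidth 2.
One optimal decomposition is:
Bags: B1 = {1, 2, 3}  B2 = {2, 3, 4}
Tree: B1–B2

Each bag holds 3 vertices, so the decomposition has width 2, which upper-bounds the treewidth. On the other hand G contains the 3-clique {1, 2, 3}. A clique must lie in a single bag of any decomposition, so no decomposition can have width below 2. Therefore the treewidth is 2.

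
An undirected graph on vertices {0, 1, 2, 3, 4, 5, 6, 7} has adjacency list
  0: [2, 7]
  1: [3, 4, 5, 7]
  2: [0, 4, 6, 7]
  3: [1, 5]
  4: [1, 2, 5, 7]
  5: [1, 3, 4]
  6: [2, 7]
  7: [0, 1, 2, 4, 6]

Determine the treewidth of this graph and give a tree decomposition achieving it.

Treewidth 2.
One such decomposition:
Bags: B1 = {1, 4, 5}  B2 = {1, 4, 7}  B3 = {1, 3, 5}  B4 = {2, 4, 7}  B5 = {0, 2, 7}  B6 = {2, 6, 7}
Tree: B1–B2, B1–B3, B2–B4, B4–B5, B5–B6

Each bag holds 3 vertices, so the decomposition has width 2, which upper-bounds the treewidth. For the lower bound, the 3 vertices {1, 3, 5} are pairwise adjacent, and any tree decomposition puts a clique entirely inside one bag — forcing width ≥ 2. Therefore the treewidth is 2.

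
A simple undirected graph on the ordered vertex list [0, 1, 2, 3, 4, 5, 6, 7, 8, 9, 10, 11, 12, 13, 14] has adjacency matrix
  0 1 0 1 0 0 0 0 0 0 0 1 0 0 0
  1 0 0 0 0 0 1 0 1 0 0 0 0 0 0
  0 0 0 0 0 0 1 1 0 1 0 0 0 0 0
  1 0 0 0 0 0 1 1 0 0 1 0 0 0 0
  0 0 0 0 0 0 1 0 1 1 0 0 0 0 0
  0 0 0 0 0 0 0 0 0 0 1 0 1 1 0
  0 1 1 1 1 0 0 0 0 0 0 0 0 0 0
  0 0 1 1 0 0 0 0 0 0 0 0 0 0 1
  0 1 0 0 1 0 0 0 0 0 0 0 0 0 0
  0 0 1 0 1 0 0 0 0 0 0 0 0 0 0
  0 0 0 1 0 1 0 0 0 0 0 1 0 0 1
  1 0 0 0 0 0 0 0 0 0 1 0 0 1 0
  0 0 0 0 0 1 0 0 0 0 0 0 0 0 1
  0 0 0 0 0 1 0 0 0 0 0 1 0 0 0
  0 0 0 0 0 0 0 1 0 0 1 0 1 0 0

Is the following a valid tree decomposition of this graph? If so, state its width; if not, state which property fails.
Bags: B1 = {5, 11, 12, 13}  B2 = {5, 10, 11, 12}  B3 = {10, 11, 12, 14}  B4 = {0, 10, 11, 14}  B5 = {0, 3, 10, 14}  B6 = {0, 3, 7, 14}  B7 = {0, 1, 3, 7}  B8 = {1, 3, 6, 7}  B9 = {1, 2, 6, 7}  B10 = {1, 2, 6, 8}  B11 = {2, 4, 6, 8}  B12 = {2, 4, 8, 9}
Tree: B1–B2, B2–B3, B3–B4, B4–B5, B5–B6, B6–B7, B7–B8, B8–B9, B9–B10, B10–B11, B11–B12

Yes; width 3.

Checking the three conditions: (i) the bags cover all of {0, 1, 2, 3, 4, 5, 6, 7, 8, 9, 10, 11, 12, 13, 14}; (ii) for each edge, some bag contains both endpoints; (iii) the bags containing any fixed vertex form a subtree. All hold, so the decomposition is valid with width 4 − 1 = 3.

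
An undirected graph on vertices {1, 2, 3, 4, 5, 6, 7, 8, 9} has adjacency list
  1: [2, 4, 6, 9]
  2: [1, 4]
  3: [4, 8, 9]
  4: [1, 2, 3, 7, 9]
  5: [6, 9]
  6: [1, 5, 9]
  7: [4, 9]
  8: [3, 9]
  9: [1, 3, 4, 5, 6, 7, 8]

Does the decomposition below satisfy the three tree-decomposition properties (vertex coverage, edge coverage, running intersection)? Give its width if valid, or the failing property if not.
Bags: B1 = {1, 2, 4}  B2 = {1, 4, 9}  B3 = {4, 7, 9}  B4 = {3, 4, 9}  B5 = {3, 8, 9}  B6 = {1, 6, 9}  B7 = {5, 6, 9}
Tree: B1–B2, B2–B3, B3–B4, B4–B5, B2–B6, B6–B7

Vertex coverage: the bags together contain {1, 2, 3, 4, 5, 6, 7, 8, 9}, the full vertex set. Edge coverage: each edge of G has both endpoints in at least one bag. Running intersection: for every vertex, the bags containing it form a connected subtree. All three properties hold, so this is a valid tree decomposition of width max|bag| − 1 = 2, and hence tw(G) ≤ 2.

Yes; width 2.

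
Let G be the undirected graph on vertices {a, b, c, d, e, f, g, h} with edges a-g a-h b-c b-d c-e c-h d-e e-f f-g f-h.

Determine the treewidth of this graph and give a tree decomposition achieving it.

Each bag holds 3 vertices, so the decomposition has width 2, which upper-bounds the treewidth. For the lower bound, G contains the cycle a–g–f–h–a, so G is not a forest; only forests have treewidth ≤ 1, hence tw(G) ≥ 2. Combining the bounds, tw(G) = 2.

Treewidth 2.
One optimal decomposition is:
Bags: B1 = {a, g, h}  B2 = {f, g, h}  B3 = {c, f, h}  B4 = {c, e, f}  B5 = {b, c, e}  B6 = {b, d, e}
Tree: B1–B2, B2–B3, B3–B4, B4–B5, B5–B6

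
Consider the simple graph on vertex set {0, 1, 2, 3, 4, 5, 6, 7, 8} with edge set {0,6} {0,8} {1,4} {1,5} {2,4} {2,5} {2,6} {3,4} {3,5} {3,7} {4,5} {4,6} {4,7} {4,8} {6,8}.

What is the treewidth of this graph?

A width-2 tree decomposition is:
Bags: B1 = {2, 4, 5}  B2 = {3, 4, 5}  B3 = {3, 4, 7}  B4 = {2, 4, 6}  B5 = {1, 4, 5}  B6 = {4, 6, 8}  B7 = {0, 6, 8}
Tree: B1–B2, B2–B3, B1–B4, B2–B5, B4–B6, B6–B7
Each bag holds 3 vertices, so the decomposition has width 2, which upper-bounds the treewidth. For the lower bound, the 3 vertices {0, 6, 8} are pairwise adjacent, and any tree decomposition puts a clique entirely inside one bag — forcing width ≥ 2. Combining the bounds, tw(G) = 2.

2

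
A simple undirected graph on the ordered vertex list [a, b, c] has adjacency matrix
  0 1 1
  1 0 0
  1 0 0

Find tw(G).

1

A width-1 tree decomposition is:
Bags: B1 = {a, b}  B2 = {a, c}
Tree: B1–B2
Each bag holds 2 vertices, so the decomposition has width 1, which upper-bounds the treewidth. Any graph with an edge has treewidth ≥ 1, and G has the edge a–b. Combining the bounds, tw(G) = 1.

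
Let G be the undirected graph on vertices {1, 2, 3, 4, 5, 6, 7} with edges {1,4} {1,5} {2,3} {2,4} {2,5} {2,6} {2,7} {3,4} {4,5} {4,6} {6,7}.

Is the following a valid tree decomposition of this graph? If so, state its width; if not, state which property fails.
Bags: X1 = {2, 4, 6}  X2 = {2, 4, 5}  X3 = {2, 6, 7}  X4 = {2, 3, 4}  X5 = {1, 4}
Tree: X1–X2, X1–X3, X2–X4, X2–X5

No — edge (5,1) lies in no bag.

A tree decomposition must satisfy three properties: every vertex lies in some bag; for every edge, both endpoints lie together in some bag; and for every vertex, the bags containing it form a connected subtree. Here edge (5,1) lies in no bag, so the decomposition is invalid.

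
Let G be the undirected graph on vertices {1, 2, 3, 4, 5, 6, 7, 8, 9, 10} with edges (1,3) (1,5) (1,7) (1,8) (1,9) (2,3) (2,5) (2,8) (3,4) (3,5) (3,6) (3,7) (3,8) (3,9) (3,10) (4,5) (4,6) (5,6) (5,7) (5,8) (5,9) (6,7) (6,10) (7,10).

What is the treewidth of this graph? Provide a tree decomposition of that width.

Each bag holds 4 vertices, so the decomposition has width 3, which upper-bounds the treewidth. On the other hand G contains the 4-clique {3, 6, 7, 10}. A clique must lie in a single bag of any decomposition, so no decomposition can have width below 3. Therefore the treewidth is 3.

Treewidth 3.
One such decomposition:
Bags: B1 = {1, 3, 5, 7}  B2 = {1, 3, 5, 8}  B3 = {3, 5, 6, 7}  B4 = {2, 3, 5, 8}  B5 = {3, 6, 7, 10}  B6 = {3, 4, 5, 6}  B7 = {1, 3, 5, 9}
Tree: B1–B2, B1–B3, B2–B4, B3–B5, B3–B6, B2–B7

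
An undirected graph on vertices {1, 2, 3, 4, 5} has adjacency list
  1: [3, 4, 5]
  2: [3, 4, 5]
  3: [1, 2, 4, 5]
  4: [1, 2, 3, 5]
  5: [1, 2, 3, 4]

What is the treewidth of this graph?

3

A width-3 tree decomposition is:
Bags: B1 = {1, 3, 4, 5}  B2 = {2, 3, 4, 5}
Tree: B1–B2
The largest bag has 4 vertices, giving width 3; this decomposition certifies tw(G) ≤ 3. On the other hand G contains the 4-clique {1, 3, 4, 5}. A clique must lie in a single bag of any decomposition, so no decomposition can have width below 3. Combining the bounds, tw(G) = 3.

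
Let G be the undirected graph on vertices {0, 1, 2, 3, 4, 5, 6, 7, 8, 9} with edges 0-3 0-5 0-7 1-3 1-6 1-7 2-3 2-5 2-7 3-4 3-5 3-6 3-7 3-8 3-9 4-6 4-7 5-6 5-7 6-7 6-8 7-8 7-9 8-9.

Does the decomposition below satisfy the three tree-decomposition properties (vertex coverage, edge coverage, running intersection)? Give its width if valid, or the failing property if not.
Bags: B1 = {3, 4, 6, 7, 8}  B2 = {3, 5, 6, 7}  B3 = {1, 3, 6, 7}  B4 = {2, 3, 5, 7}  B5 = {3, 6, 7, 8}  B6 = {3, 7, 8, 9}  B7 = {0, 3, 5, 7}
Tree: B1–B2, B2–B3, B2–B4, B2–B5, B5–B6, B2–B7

A tree decomposition must satisfy three properties: every vertex lies in some bag; for every edge, both endpoints lie together in some bag; and for every vertex, the bags containing it form a connected subtree. Here bags containing vertex 8 are not connected in the tree, so the decomposition is invalid.

No — bags containing vertex 8 are not connected in the tree.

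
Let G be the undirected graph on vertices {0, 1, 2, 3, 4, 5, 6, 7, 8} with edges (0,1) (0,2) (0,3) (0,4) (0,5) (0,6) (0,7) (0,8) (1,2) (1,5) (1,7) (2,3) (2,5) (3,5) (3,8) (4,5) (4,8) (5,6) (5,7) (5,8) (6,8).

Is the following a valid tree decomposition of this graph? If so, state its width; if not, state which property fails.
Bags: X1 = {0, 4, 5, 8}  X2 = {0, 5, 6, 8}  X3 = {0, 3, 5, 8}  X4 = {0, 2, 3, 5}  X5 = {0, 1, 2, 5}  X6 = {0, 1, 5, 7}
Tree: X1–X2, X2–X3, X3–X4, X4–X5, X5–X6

Yes; width 3.

Every vertex of G appears in some bag (union = {0, 1, 2, 3, 4, 5, 6, 7, 8}); every edge is covered by a bag; and for each vertex v the set of bags containing v is connected in the bag tree. The decomposition is therefore valid. The largest bag has 4 vertices, so the width is 3.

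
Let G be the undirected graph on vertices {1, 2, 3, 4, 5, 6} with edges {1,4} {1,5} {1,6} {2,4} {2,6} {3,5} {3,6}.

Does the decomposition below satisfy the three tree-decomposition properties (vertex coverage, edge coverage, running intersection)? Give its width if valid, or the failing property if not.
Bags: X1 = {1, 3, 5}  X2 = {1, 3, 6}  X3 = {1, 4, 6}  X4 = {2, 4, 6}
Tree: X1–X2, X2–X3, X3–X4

Checking the three conditions: (i) the bags cover all of {1, 2, 3, 4, 5, 6}; (ii) for each edge, some bag contains both endpoints; (iii) the bags containing any fixed vertex form a subtree. All hold, so the decomposition is valid with width 3 − 1 = 2.

Yes; width 2.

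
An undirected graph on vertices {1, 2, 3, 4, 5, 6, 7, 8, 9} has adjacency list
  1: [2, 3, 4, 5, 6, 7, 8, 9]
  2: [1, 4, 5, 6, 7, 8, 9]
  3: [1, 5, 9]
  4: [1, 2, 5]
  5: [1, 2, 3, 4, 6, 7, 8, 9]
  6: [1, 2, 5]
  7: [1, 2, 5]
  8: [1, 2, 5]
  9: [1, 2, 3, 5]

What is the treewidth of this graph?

A width-3 tree decomposition is:
Bags: B1 = {1, 2, 5, 6}  B2 = {1, 2, 5, 9}  B3 = {1, 2, 5, 8}  B4 = {1, 2, 5, 7}  B5 = {1, 2, 4, 5}  B6 = {1, 3, 5, 9}
Tree: B1–B2, B2–B3, B3–B4, B2–B5, B2–B6
Every bag has size at most 4, so the width is 4 − 1 = 3 and tw(G) ≤ 3. For the lower bound, the 4 vertices {1, 2, 4, 5} are pairwise adjacent, and any tree decomposition puts a clique entirely inside one bag — forcing width ≥ 3. Hence tw(G) = 3 exactly.

3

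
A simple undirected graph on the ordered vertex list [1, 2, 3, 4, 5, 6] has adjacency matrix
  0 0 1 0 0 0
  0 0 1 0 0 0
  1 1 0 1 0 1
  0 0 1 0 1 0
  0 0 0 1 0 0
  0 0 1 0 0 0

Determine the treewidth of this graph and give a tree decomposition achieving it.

The largest bag has 2 vertices, giving width 1; this decomposition certifies tw(G) ≤ 1. Since G has at least one edge (e.g. 1–3), it is not an edgeless graph, so tw(G) ≥ 1. The upper and lower bounds meet at 1, so that is the treewidth.

Treewidth 1.
One optimal decomposition is:
Bags: B1 = {1, 3}  B2 = {3, 4}  B3 = {4, 5}  B4 = {2, 3}  B5 = {3, 6}
Tree: B1–B2, B2–B3, B1–B4, B4–B5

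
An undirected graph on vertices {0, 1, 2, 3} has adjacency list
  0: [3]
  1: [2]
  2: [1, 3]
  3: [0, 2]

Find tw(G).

A width-1 tree decomposition is:
Bags: B1 = {1, 2}  B2 = {2, 3}  B3 = {0, 3}
Tree: B1–B2, B2–B3
Each bag holds 2 vertices, so the decomposition has width 1, which upper-bounds the treewidth. G has an edge, so its treewidth is at least 1. Hence tw(G) = 1 exactly.

1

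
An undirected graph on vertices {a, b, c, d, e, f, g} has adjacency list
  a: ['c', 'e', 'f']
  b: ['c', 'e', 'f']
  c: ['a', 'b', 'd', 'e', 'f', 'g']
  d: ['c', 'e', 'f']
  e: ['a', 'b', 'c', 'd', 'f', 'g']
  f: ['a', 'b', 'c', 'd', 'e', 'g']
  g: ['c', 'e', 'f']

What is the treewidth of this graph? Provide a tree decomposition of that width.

Every bag has size at most 4, so the width is 4 − 1 = 3 and tw(G) ≤ 3. Conversely, {c, d, e, f} is a clique of size 4, and the vertices of any clique must share a bag in every tree decomposition; so some bag has ≥ 4 vertices and tw(G) ≥ 3. Hence tw(G) = 3 exactly.

Treewidth 3.
Bags: B1 = {a, c, e, f}  B2 = {c, e, f, g}  B3 = {c, d, e, f}  B4 = {b, c, e, f}
Tree: B1–B2, B2–B3, B1–B4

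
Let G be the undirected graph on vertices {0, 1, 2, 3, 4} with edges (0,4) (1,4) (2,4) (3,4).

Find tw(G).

A width-1 tree decomposition is:
Bags: B1 = {0, 4}  B2 = {2, 4}  B3 = {1, 4}  B4 = {3, 4}
Tree: B1–B2, B1–B3, B1–B4
Every bag has size at most 2, so the width is 2 − 1 = 1 and tw(G) ≤ 1. Since G has at least one edge (e.g. 4–0), it is not an edgeless graph, so tw(G) ≥ 1. Hence tw(G) = 1 exactly.

1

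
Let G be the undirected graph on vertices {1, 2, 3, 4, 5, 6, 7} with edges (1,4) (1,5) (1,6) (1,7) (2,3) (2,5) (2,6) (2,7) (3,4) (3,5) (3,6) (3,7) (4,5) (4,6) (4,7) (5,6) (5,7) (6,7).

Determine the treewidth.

4

A width-4 tree decomposition is:
Bags: B1 = {1, 4, 5, 6, 7}  B2 = {3, 4, 5, 6, 7}  B3 = {2, 3, 5, 6, 7}
Tree: B1–B2, B2–B3
Each bag holds 5 vertices, so the decomposition has width 4, which upper-bounds the treewidth. Conversely, {1, 4, 5, 6, 7} is a clique of size 5, and the vertices of any clique must share a bag in every tree decomposition; so some bag has ≥ 5 vertices and tw(G) ≥ 4. Therefore the treewidth is 4.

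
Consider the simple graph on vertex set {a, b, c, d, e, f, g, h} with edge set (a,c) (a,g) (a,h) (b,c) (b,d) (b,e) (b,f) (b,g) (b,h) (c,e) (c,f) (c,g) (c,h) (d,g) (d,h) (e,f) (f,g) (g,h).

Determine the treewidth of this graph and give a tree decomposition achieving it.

Every bag has size at most 4, so the width is 4 − 1 = 3 and tw(G) ≤ 3. For the lower bound, the 4 vertices {b, d, g, h} are pairwise adjacent, and any tree decomposition puts a clique entirely inside one bag — forcing width ≥ 3. Hence tw(G) = 3 exactly.

Treewidth 3.
One such decomposition:
Bags: B1 = {b, c, g, h}  B2 = {b, c, f, g}  B3 = {a, c, g, h}  B4 = {b, d, g, h}  B5 = {b, c, e, f}
Tree: B1–B2, B1–B3, B1–B4, B2–B5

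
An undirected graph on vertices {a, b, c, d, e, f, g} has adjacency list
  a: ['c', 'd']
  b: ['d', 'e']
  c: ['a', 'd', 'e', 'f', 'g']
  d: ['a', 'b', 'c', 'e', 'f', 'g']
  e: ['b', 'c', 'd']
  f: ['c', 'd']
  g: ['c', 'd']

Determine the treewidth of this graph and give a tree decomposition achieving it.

Every bag has size at most 3, so the width is 3 − 1 = 2 and tw(G) ≤ 2. Conversely, {c, d, g} is a clique of size 3, and the vertices of any clique must share a bag in every tree decomposition; so some bag has ≥ 3 vertices and tw(G) ≥ 2. Therefore the treewidth is 2.

Treewidth 2.
Bags: B1 = {b, d, e}  B2 = {c, d, e}  B3 = {c, d, f}  B4 = {c, d, g}  B5 = {a, c, d}
Tree: B1–B2, B2–B3, B2–B4, B3–B5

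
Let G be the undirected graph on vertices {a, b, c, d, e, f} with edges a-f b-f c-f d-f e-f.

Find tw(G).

1

A width-1 tree decomposition is:
Bags: B1 = {d, f}  B2 = {e, f}  B3 = {c, f}  B4 = {a, f}  B5 = {b, f}
Tree: B1–B2, B2–B3, B2–B4, B1–B5
Every bag has size at most 2, so the width is 2 − 1 = 1 and tw(G) ≤ 1. Since G has at least one edge (e.g. d–f), it is not an edgeless graph, so tw(G) ≥ 1. Combining the bounds, tw(G) = 1.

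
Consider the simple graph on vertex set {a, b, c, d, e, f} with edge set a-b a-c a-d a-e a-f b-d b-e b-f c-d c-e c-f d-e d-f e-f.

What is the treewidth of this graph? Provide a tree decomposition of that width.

Treewidth 4.
Bags: B1 = {a, c, d, e, f}  B2 = {a, b, d, e, f}
Tree: B1–B2

The largest bag has 5 vertices, giving width 4; this decomposition certifies tw(G) ≤ 4. On the other hand G contains the 5-clique {a, c, d, e, f}. A clique must lie in a single bag of any decomposition, so no decomposition can have width below 4. Combining the bounds, tw(G) = 4.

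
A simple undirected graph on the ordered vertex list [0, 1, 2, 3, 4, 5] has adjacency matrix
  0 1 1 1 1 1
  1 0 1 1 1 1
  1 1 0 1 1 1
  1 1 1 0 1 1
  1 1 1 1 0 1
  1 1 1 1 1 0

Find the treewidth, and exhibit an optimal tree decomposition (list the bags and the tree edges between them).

A single bag containing all 6 vertices is trivially a valid decomposition of width 5. Conversely, {0, 1, 2, 3, 4, 5} is a clique of size 6, and the vertices of any clique must share a bag in every tree decomposition; so some bag has ≥ 6 vertices and tw(G) ≥ 5. The upper and lower bounds meet at 5, so that is the treewidth.

Treewidth 5.
One such decomposition:
Bags: B1 = {0, 1, 2, 3, 4, 5}
Tree: (single bag)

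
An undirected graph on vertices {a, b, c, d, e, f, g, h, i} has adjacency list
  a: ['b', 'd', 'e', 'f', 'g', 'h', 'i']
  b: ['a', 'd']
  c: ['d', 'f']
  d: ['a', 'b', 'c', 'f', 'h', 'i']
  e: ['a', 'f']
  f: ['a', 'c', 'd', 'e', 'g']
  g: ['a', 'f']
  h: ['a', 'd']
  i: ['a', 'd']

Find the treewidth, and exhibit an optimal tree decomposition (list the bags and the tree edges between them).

The largest bag has 3 vertices, giving width 2; this decomposition certifies tw(G) ≤ 2. For the lower bound, the 3 vertices {c, d, f} are pairwise adjacent, and any tree decomposition puts a clique entirely inside one bag — forcing width ≥ 2. The upper and lower bounds meet at 2, so that is the treewidth.

Treewidth 2.
One such decomposition:
Bags: B1 = {a, d, h}  B2 = {a, d, f}  B3 = {a, e, f}  B4 = {c, d, f}  B5 = {a, b, d}  B6 = {a, d, i}  B7 = {a, f, g}
Tree: B1–B2, B2–B3, B2–B4, B1–B5, B1–B6, B2–B7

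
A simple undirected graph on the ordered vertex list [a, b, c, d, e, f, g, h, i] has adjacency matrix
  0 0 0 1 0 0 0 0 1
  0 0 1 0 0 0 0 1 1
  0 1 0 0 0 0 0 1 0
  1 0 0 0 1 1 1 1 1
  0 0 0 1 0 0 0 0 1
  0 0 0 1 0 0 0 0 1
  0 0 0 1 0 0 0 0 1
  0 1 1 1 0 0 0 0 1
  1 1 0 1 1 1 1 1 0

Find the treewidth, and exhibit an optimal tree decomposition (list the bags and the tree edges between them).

Each bag holds 3 vertices, so the decomposition has width 2, which upper-bounds the treewidth. Conversely, {b, c, h} is a clique of size 3, and the vertices of any clique must share a bag in every tree decomposition; so some bag has ≥ 3 vertices and tw(G) ≥ 2. Combining the bounds, tw(G) = 2.

Treewidth 2.
One such decomposition:
Bags: B1 = {d, e, i}  B2 = {d, f, i}  B3 = {d, h, i}  B4 = {a, d, i}  B5 = {b, h, i}  B6 = {b, c, h}  B7 = {d, g, i}
Tree: B1–B2, B1–B3, B3–B4, B3–B5, B5–B6, B2–B7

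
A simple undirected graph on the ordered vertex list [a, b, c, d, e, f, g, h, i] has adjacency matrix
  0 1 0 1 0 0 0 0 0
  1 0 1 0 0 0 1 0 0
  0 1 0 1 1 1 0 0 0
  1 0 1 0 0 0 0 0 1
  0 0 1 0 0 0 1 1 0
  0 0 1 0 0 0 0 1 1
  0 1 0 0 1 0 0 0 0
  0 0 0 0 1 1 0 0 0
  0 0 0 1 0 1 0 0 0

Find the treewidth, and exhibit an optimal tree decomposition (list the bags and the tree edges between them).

Treewidth 3.
Bags: B1 = {a, d, f, i}  B2 = {a, c, d, f}  B3 = {a, b, c, f}  B4 = {b, c, f, h}  B5 = {b, c, e, h}  B6 = {b, e, g, h}
Tree: B1–B2, B2–B3, B3–B4, B4–B5, B5–B6

Every bag has size at most 4, so the width is 4 − 1 = 3 and tw(G) ≤ 3. For the lower bound: the 4 vertex sets {a,d,i}, {f}, {c}, {b,e,g,h} are disjoint, each induces a connected subgraph, and every pair is joined by at least one edge of G. Contracting each set to a single vertex therefore yields K_{4} as a minor, and since treewidth is minor-monotone, tw(G) ≥ tw(K_{4}) = 3. Therefore the treewidth is 3.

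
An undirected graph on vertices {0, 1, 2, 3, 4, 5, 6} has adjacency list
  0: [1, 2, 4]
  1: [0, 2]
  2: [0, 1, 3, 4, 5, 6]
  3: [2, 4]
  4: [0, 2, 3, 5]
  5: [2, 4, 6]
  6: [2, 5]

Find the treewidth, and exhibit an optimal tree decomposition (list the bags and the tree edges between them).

Treewidth 2.
Bags: B1 = {2, 4, 5}  B2 = {0, 2, 4}  B3 = {0, 1, 2}  B4 = {2, 5, 6}  B5 = {2, 3, 4}
Tree: B1–B2, B2–B3, B1–B4, B2–B5

Each bag holds 3 vertices, so the decomposition has width 2, which upper-bounds the treewidth. On the other hand G contains the 3-clique {0, 1, 2}. A clique must lie in a single bag of any decomposition, so no decomposition can have width below 2. Combining the bounds, tw(G) = 2.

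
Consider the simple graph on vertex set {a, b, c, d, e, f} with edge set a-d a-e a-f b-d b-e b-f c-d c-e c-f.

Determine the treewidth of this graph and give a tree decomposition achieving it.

Treewidth 3.
Bags: B1 = {a, b, c, e}  B2 = {a, b, c, d}  B3 = {a, b, c, f}
Tree: B1–B2, B2–B3

Every bag has size at most 4, so the width is 4 − 1 = 3 and tw(G) ≤ 3. For the lower bound: the 4 vertex sets {b,e}, {a,d}, {c}, {f} are disjoint, each induces a connected subgraph, and every pair is joined by at least one edge of G. Contracting each set to a single vertex therefore yields K_{4} as a minor, and since treewidth is minor-monotone, tw(G) ≥ tw(K_{4}) = 3. Combining the bounds, tw(G) = 3.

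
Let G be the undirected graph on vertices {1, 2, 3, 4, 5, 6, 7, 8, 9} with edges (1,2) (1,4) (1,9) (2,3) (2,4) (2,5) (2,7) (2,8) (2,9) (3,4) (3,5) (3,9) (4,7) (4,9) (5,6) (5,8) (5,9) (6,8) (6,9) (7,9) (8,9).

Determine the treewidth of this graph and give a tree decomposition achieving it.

The largest bag has 4 vertices, giving width 3; this decomposition certifies tw(G) ≤ 3. For the lower bound, the 4 vertices {2, 5, 8, 9} are pairwise adjacent, and any tree decomposition puts a clique entirely inside one bag — forcing width ≥ 3. Therefore the treewidth is 3.

Treewidth 3.
One optimal decomposition is:
Bags: B1 = {2, 3, 5, 9}  B2 = {2, 5, 8, 9}  B3 = {2, 3, 4, 9}  B4 = {2, 4, 7, 9}  B5 = {1, 2, 4, 9}  B6 = {5, 6, 8, 9}
Tree: B1–B2, B1–B3, B3–B4, B3–B5, B2–B6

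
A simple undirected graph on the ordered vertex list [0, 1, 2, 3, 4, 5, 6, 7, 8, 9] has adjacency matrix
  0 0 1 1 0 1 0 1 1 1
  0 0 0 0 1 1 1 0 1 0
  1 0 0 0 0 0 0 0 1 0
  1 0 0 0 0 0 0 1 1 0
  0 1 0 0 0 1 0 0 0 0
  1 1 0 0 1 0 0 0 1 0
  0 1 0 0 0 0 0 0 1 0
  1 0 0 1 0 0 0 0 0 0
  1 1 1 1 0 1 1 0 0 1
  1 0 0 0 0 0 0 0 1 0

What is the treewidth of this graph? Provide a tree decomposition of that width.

Treewidth 2.
One optimal decomposition is:
Bags: B1 = {0, 5, 8}  B2 = {0, 3, 8}  B3 = {1, 5, 8}  B4 = {0, 2, 8}  B5 = {1, 6, 8}  B6 = {1, 4, 5}  B7 = {0, 8, 9}  B8 = {0, 3, 7}
Tree: B1–B2, B1–B3, B2–B4, B3–B5, B3–B6, B4–B7, B2–B8

Each bag holds 3 vertices, so the decomposition has width 2, which upper-bounds the treewidth. For the lower bound, the 3 vertices {0, 8, 9} are pairwise adjacent, and any tree decomposition puts a clique entirely inside one bag — forcing width ≥ 2. The upper and lower bounds meet at 2, so that is the treewidth.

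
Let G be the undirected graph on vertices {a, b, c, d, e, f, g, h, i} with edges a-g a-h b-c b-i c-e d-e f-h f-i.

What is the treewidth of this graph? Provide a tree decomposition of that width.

The largest bag has 2 vertices, giving width 1; this decomposition certifies tw(G) ≤ 1. Any graph with an edge has treewidth ≥ 1, and G has the edge d–e. Therefore the treewidth is 1.

Treewidth 1.
Bags: B1 = {d, e}  B2 = {c, e}  B3 = {b, c}  B4 = {b, i}  B5 = {f, i}  B6 = {f, h}  B7 = {a, h}  B8 = {a, g}
Tree: B1–B2, B2–B3, B3–B4, B4–B5, B5–B6, B6–B7, B7–B8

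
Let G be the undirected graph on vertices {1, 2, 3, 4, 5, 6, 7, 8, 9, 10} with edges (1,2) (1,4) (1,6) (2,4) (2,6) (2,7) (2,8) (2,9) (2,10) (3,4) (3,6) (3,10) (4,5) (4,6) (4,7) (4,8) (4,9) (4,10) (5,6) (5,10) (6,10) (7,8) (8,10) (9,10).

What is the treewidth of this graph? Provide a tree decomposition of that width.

Every bag has size at most 4, so the width is 4 − 1 = 3 and tw(G) ≤ 3. On the other hand G contains the 4-clique {1, 2, 4, 6}. A clique must lie in a single bag of any decomposition, so no decomposition can have width below 3. Combining the bounds, tw(G) = 3.

Treewidth 3.
One such decomposition:
Bags: B1 = {3, 4, 6, 10}  B2 = {2, 4, 6, 10}  B3 = {2, 4, 9, 10}  B4 = {4, 5, 6, 10}  B5 = {2, 4, 8, 10}  B6 = {1, 2, 4, 6}  B7 = {2, 4, 7, 8}
Tree: B1–B2, B2–B3, B1–B4, B3–B5, B2–B6, B5–B7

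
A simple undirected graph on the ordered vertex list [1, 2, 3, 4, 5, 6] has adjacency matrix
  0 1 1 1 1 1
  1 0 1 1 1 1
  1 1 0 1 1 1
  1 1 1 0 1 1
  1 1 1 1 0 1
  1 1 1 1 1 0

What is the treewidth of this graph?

A width-5 tree decomposition is:
Bags: B1 = {1, 2, 3, 4, 5, 6}
Tree: (single bag)
With just one bag of size 6, the width is 6 − 1 = 5, so tw(G) ≤ 5. Conversely, {1, 2, 3, 4, 5, 6} is a clique of size 6, and the vertices of any clique must share a bag in every tree decomposition; so some bag has ≥ 6 vertices and tw(G) ≥ 5. Hence tw(G) = 5 exactly.

5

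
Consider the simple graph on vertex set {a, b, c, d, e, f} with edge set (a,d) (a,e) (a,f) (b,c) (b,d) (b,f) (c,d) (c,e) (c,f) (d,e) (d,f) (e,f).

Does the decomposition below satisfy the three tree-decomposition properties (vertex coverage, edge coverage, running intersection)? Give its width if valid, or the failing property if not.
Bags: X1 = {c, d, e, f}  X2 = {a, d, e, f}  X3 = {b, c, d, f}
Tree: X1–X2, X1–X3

Yes; width 3.

Vertex coverage: the bags together contain {a, b, c, d, e, f}, the full vertex set. Edge coverage: each edge of G has both endpoints in at least one bag. Running intersection: for every vertex, the bags containing it form a connected subtree. All three properties hold, so this is a valid tree decomposition of width max|bag| − 1 = 3, and hence tw(G) ≤ 3.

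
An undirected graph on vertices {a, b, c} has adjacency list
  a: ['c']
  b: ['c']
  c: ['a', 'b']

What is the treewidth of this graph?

A width-1 tree decomposition is:
Bags: B1 = {b, c}  B2 = {a, c}
Tree: B1–B2
Every bag has size at most 2, so the width is 2 − 1 = 1 and tw(G) ≤ 1. Since G has at least one edge (e.g. c–b), it is not an edgeless graph, so tw(G) ≥ 1. Hence tw(G) = 1 exactly.

1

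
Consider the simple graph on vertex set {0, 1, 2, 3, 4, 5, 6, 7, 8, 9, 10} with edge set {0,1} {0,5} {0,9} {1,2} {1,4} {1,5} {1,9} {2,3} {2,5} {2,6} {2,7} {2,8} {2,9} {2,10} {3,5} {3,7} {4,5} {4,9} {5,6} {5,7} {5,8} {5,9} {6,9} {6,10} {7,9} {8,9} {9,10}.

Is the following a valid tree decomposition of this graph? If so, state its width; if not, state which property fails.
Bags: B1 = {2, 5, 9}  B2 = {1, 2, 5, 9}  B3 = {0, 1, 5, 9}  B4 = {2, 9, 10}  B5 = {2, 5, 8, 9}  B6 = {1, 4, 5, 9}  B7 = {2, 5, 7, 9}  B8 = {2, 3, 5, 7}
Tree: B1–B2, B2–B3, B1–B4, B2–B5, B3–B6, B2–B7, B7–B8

No — vertex 6 appears in no bag.

A tree decomposition must satisfy three properties: every vertex lies in some bag; for every edge, both endpoints lie together in some bag; and for every vertex, the bags containing it form a connected subtree. Here vertex 6 appears in no bag, so the decomposition is invalid.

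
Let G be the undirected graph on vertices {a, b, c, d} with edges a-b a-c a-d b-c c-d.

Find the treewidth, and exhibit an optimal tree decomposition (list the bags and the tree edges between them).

Treewidth 2.
One optimal decomposition is:
Bags: B1 = {a, c, d}  B2 = {a, b, c}
Tree: B1–B2

The largest bag has 3 vertices, giving width 2; this decomposition certifies tw(G) ≤ 2. On the other hand G contains the 3-clique {a, c, d}. A clique must lie in a single bag of any decomposition, so no decomposition can have width below 2. Combining the bounds, tw(G) = 2.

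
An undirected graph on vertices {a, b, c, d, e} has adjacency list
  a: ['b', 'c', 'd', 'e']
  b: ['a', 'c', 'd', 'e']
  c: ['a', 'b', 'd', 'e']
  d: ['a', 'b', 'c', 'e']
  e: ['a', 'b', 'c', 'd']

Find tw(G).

4

A width-4 tree decomposition is:
Bags: B1 = {a, b, c, d, e}
Tree: (single bag)
A single bag containing all 5 vertices is trivially a valid decomposition of width 4. For the lower bound, the 5 vertices {a, b, c, d, e} are pairwise adjacent, and any tree decomposition puts a clique entirely inside one bag — forcing width ≥ 4. Combining the bounds, tw(G) = 4.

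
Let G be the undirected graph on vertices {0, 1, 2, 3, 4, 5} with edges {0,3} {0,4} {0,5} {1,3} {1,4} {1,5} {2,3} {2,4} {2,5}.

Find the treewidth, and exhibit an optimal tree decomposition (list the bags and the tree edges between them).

Treewidth 3.
One optimal decomposition is:
Bags: B1 = {2, 3, 4, 5}  B2 = {1, 3, 4, 5}  B3 = {0, 3, 4, 5}
Tree: B1–B2, B2–B3

Each bag holds 4 vertices, so the decomposition has width 3, which upper-bounds the treewidth. For the lower bound: the 4 vertex sets {2,3}, {1,4}, {5}, {0} are disjoint, each induces a connected subgraph, and every pair is joined by at least one edge of G. Contracting each set to a single vertex therefore yields K_{4} as a minor, and since treewidth is minor-monotone, tw(G) ≥ tw(K_{4}) = 3. The upper and lower bounds meet at 3, so that is the treewidth.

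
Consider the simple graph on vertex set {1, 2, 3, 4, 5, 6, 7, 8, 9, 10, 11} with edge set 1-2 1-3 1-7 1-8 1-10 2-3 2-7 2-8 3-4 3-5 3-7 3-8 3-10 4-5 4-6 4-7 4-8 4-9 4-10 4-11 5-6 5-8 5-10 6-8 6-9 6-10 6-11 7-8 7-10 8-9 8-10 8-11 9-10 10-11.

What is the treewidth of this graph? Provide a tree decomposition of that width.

Each bag holds 5 vertices, so the decomposition has width 4, which upper-bounds the treewidth. For the lower bound, the 5 vertices {1, 2, 3, 7, 8} are pairwise adjacent, and any tree decomposition puts a clique entirely inside one bag — forcing width ≥ 4. The upper and lower bounds meet at 4, so that is the treewidth.

Treewidth 4.
One such decomposition:
Bags: B1 = {3, 4, 5, 8, 10}  B2 = {3, 4, 7, 8, 10}  B3 = {4, 5, 6, 8, 10}  B4 = {4, 6, 8, 9, 10}  B5 = {1, 3, 7, 8, 10}  B6 = {1, 2, 3, 7, 8}  B7 = {4, 6, 8, 10, 11}
Tree: B1–B2, B1–B3, B3–B4, B2–B5, B5–B6, B4–B7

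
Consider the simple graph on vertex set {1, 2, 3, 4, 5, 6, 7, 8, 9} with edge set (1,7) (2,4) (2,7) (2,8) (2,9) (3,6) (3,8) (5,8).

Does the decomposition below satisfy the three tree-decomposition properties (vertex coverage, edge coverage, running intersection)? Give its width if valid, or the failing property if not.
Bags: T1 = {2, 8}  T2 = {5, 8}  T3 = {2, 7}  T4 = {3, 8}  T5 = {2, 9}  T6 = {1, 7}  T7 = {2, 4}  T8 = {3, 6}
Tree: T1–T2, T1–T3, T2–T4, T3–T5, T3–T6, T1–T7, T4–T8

Vertex coverage: the bags together contain {1, 2, 3, 4, 5, 6, 7, 8, 9}, the full vertex set. Edge coverage: each edge of G has both endpoints in at least one bag. Running intersection: for every vertex, the bags containing it form a connected subtree. All three properties hold, so this is a valid tree decomposition of width max|bag| − 1 = 1, and hence tw(G) ≤ 1.

Yes; width 1.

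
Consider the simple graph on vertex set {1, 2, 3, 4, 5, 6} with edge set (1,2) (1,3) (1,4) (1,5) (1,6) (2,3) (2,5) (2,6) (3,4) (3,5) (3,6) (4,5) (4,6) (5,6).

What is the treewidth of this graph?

4

A width-4 tree decomposition is:
Bags: B1 = {1, 3, 4, 5, 6}  B2 = {1, 2, 3, 5, 6}
Tree: B1–B2
Every bag has size at most 5, so the width is 5 − 1 = 4 and tw(G) ≤ 4. For the lower bound, the 5 vertices {1, 2, 3, 5, 6} are pairwise adjacent, and any tree decomposition puts a clique entirely inside one bag — forcing width ≥ 4. Combining the bounds, tw(G) = 4.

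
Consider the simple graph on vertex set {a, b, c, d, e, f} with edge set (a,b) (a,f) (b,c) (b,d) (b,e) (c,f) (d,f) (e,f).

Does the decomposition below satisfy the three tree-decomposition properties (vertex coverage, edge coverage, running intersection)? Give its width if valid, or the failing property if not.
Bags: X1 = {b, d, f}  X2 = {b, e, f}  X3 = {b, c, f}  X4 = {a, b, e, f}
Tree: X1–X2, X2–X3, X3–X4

No — bags containing vertex e are not connected in the tree.

A tree decomposition must satisfy three properties: every vertex lies in some bag; for every edge, both endpoints lie together in some bag; and for every vertex, the bags containing it form a connected subtree. Here bags containing vertex e are not connected in the tree, so the decomposition is invalid.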